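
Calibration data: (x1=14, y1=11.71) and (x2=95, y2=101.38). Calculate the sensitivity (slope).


slope = (y2 - y1) / (x2 - x1)
= (101.38 - 11.71) / (95 - 14)
= 89.6700 / 81
= 1.1070

1.1070


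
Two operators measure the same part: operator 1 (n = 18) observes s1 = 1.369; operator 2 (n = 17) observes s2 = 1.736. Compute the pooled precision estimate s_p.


s_p = sqrt(((n1-1)*s1^2 + (n2-1)*s2^2) / (n1+n2-2))
numerator = (18-1)*1.369^2 + (17-1)*1.736^2 = 31.860737 + 48.219136 = 80.079873
denominator = 18 + 17 - 2 = 33
s_p^2 = 80.079873 / 33 = 2.4266628
s_p = sqrt(2.4266628) = 1.5578

1.5578


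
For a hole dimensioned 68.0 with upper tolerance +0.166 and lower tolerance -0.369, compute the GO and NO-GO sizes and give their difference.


GO = nominal - lower_tol (smallest hole = maximum material condition)
GO = 68.0 - 0.369 = 67.631
NO-GO = nominal + upper_tol (largest hole = least material condition)
NO-GO = 68.0 + 0.166 = 68.166
spread = NO-GO - GO = 68.166 - 67.631 = 0.5350

0.5350


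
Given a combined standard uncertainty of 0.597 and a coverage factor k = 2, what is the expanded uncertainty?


U = k * uc
U = 2 * 0.597
U = 1.1940

1.1940


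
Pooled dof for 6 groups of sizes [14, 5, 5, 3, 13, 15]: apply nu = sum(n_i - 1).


nu = sum_i (n_i - 1)
nu = ((14 - 1) + (5 - 1) + (5 - 1) + (3 - 1) + (13 - 1) + (15 - 1))
nu = 13 + 4 + 4 + 2 + 12 + 14
nu = 49

49


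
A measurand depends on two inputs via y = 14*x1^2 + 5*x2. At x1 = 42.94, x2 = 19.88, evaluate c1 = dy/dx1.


y = 14*x1^2 + 5*x2
dy/dx1 = 2*14*x1
Evaluate at x1 = 42.94: c1 = 28 * 42.94
c1 = 1202.3200

1202.3200


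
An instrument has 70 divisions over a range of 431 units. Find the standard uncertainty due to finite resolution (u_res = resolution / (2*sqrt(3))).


resolution = range / divisions
resolution = 431 / 70 = 6.1571429
u_res = resolution / (2*sqrt(3))
u_res = 6.1571429 / 3.4641016
u_res = 1.7774

1.7774


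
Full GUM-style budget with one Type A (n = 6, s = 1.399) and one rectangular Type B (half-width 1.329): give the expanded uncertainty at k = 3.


u_A = s / sqrt(n) = 1.399 / sqrt(6) = 0.57113936
u_B = half_width / sqrt(3) = 1.329 / sqrt(3) = 0.76729851
uc = sqrt(u_A^2 + u_B^2) = sqrt(0.57113936^2 + 0.76729851^2) = 0.95652871
U = k * uc = 3 * 0.95652871
U = 2.8696

2.8696


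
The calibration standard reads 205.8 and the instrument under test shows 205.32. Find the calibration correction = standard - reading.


Correction = standard - reading
= 205.8 - 205.32
= 0.4800

0.4800


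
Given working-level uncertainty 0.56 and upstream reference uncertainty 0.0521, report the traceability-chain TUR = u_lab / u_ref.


TUR = u_lab / u_ref
= 0.56 / 0.0521
= 10.7486

10.7486


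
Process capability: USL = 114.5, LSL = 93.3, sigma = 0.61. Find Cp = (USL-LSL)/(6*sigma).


Cp = (USL - LSL) / (6 * sigma)
= (114.5 - 93.3) / (6 * 0.61)
= 21.2000 / 3.6600
= 5.7923

5.7923


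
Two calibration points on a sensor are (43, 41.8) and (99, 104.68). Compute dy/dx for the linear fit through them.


slope = (y2 - y1) / (x2 - x1)
= (104.68 - 41.8) / (99 - 43)
= 62.8800 / 56
= 1.1229

1.1229


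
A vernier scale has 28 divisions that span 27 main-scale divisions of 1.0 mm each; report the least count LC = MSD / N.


LC = MSD / n_div
= 1.0 / 28
= 0.0357

0.0357


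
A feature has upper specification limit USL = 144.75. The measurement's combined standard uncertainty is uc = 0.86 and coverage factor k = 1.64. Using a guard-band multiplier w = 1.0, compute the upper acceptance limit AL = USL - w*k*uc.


U = k * uc = 1.64 * 0.86 = 1.4104
guard band g = w * U = 1.0 * 1.4104 = 1.4104
AL = USL - g = 144.75 - 1.4104
AL = 143.3396

143.3396


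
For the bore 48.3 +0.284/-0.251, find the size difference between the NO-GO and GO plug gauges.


GO = nominal - lower_tol (smallest hole = maximum material condition)
GO = 48.3 - 0.251 = 48.049
NO-GO = nominal + upper_tol (largest hole = least material condition)
NO-GO = 48.3 + 0.284 = 48.584
spread = NO-GO - GO = 48.584 - 48.049 = 0.5350

0.5350


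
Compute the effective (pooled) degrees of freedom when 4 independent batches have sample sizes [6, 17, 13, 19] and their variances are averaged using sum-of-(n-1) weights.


nu = sum_i (n_i - 1)
nu = ((6 - 1) + (17 - 1) + (13 - 1) + (19 - 1))
nu = 5 + 16 + 12 + 18
nu = 51

51


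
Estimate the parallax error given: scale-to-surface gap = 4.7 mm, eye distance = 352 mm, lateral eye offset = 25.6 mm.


error = h * offset / d
= 4.7 * 25.6 / 352
= 0.3418

0.3418


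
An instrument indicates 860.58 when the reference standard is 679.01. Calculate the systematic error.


Systematic error = measured - true
= 860.58 - 679.01
= 181.5700

181.5700


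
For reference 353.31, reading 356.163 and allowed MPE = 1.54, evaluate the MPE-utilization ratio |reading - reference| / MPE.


e = indication - reference = 356.163 - 353.31 = 2.8530
|e| = 2.8530
ratio = |e| / MPE = 2.8530 / 1.54
ratio = 1.8526

1.8526


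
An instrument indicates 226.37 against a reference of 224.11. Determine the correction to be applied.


Correction = standard - reading
= 224.11 - 226.37
= -2.2600

-2.2600


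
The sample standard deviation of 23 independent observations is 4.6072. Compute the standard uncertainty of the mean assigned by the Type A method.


u_A = s / sqrt(n)
u_A = 4.6072 / sqrt(23)
u_A = 4.6072 / 4.7958315
u_A = 0.9607

0.9607


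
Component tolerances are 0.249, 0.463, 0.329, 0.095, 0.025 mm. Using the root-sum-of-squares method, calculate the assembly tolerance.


RSS = sqrt(0.249^2 + 0.463^2 + 0.329^2 + 0.095^2 + 0.025^2)
= sqrt(0.394261)
= 0.6279

0.6279


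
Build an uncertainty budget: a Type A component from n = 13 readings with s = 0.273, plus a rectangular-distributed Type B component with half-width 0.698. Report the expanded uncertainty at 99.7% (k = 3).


u_A = s / sqrt(n) = 0.273 / sqrt(13) = 0.075716577
u_B = half_width / sqrt(3) = 0.698 / sqrt(3) = 0.40299049
uc = sqrt(u_A^2 + u_B^2) = sqrt(0.075716577^2 + 0.40299049^2) = 0.41004187
U = k * uc = 3 * 0.41004187
U = 1.2301

1.2301


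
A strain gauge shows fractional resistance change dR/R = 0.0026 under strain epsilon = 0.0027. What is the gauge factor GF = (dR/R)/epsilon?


GF = (dR/R) / epsilon
= 0.0026 / 0.0027
= 0.9630

0.9630


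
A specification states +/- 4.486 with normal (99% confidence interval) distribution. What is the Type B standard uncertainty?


u_B = half_width / 2.576
u_B = 4.486 / 2.576
u_B = 1.7415

1.7415


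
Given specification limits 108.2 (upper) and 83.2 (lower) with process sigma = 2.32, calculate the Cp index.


Cp = (USL - LSL) / (6 * sigma)
= (108.2 - 83.2) / (6 * 2.32)
= 25.0000 / 13.9200
= 1.7960

1.7960


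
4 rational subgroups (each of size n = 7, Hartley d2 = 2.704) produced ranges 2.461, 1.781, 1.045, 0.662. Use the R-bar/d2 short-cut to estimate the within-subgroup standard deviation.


R_bar = (2.461 + 1.781 + 1.045 + 0.662) / 4
R_bar = 5.949 / 4 = 1.48725
sigma_hat = R_bar / d2 = 1.48725 / 2.704 = 0.5500

0.5500


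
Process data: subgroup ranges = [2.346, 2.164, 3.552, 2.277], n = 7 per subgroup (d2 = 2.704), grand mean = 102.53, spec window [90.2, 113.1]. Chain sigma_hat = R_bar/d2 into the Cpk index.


R_bar = (2.346 + 2.164 + 3.552 + 2.277) / 4 = 2.58475
sigma = R_bar / d2 = 2.58475 / 2.704 = 0.95589867
Cp = (USL - LSL)/(6*sigma) = (113.1 - 90.2)/(6*0.95589867) = 3.9928
Cpu = (113.1 - 102.53)/(3*0.95589867) = 3.6859
Cpl = (102.53 - 90.2)/(3*0.95589867) = 4.2996
Cpk = min(Cpu, Cpl) = 3.6859

3.6859


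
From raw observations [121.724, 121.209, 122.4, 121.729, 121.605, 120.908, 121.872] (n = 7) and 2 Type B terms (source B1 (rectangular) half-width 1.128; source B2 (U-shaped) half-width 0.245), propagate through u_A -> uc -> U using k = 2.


mean = (121.724 + 121.209 + 122.4 + 121.729 + 121.605 + 120.908 + 121.872) / 7 = 121.6352857
s = sqrt(sum((x - mean)^2)/(n-1)) = 0.47767762
u_A = s / sqrt(n) = 0.47767762 / sqrt(7) = 0.18054517
u_B1 = 1.128 / sqrt(3) = 0.6512511
u_B2 = 0.245 / sqrt(2) = 0.17324116
uc = sqrt(0.18054517^2 + 0.6512511^2 + 0.17324116^2) = 0.69766543
U = k * uc = 2 * 0.69766543
U = 1.3953

1.3953


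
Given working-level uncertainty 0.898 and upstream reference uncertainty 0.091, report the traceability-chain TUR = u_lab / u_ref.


TUR = u_lab / u_ref
= 0.898 / 0.091
= 9.8681

9.8681


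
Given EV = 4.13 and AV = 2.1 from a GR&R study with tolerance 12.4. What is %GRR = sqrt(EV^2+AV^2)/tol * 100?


GRR = sqrt(EV^2 + AV^2) = sqrt(4.13^2 + 2.1^2) = 4.6332386
%GRR = GRR / tol * 100 = 4.6332386 / 12.4 * 100
%GRR = 37.3648

37.3648


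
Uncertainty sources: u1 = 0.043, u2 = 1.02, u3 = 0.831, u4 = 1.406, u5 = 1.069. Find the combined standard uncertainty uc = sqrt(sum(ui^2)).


uc = sqrt(0.043^2 + 1.02^2 + 0.831^2 + 1.406^2 + 1.069^2)
uc = sqrt(4.852407)
uc = 2.2028

2.2028


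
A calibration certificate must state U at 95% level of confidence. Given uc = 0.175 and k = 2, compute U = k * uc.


U = k * uc
U = 2 * 0.175
U = 0.3500

0.3500


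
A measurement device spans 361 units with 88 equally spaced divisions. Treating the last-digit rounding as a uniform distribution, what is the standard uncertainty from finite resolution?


resolution = range / divisions
resolution = 361 / 88 = 4.1022727
u_res = resolution / (2*sqrt(3))
u_res = 4.1022727 / 3.4641016
u_res = 1.1842

1.1842


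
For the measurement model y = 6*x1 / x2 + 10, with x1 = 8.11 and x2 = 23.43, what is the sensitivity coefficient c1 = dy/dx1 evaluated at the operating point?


y = 6*x1 / x2 + 10
dy/dx1 = 6/x2
Evaluate at x2 = 23.43: c1 = 6 / 23.43
c1 = 0.2561

0.2561


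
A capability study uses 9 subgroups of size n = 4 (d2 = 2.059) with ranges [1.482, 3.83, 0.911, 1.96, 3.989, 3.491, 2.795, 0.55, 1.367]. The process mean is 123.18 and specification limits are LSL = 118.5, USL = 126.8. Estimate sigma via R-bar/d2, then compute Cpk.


R_bar = (1.482 + 3.83 + 0.911 + 1.96 + 3.989 + 3.491 + 2.795 + 0.55 + 1.367) / 9 = 2.2638889
sigma = R_bar / d2 = 2.2638889 / 2.059 = 1.0995089
Cp = (USL - LSL)/(6*sigma) = (126.8 - 118.5)/(6*1.0995089) = 1.2581
Cpu = (126.8 - 123.18)/(3*1.0995089) = 1.0975
Cpl = (123.18 - 118.5)/(3*1.0995089) = 1.4188
Cpk = min(Cpu, Cpl) = 1.0975

1.0975


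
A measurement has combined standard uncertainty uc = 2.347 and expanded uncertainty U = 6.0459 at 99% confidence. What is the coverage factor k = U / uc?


k = U / uc
k = 6.0459 / 2.347
k = 2.576

2.576


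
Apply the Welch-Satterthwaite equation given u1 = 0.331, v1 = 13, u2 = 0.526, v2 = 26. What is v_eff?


uc = sqrt(u1^2 + u2^2) = sqrt(0.331^2 + 0.526^2) = 0.62147969
v_eff = uc^4 / (u1^4/v1 + u2^4/v2)
= 0.62147969^4 / (0.331^4/13 + 0.526^4/26)
= 0.14917902 / 0.0038675706
v_eff = 38.5718

38.5718


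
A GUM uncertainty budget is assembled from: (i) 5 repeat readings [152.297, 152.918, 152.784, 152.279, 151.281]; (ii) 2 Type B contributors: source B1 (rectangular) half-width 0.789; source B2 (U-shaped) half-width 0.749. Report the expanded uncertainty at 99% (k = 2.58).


mean = (152.297 + 152.918 + 152.784 + 152.279 + 151.281) / 5 = 152.3118
s = sqrt(sum((x - mean)^2)/(n-1)) = 0.64309696
u_A = s / sqrt(n) = 0.64309696 / sqrt(5) = 0.2876017
u_B1 = 0.789 / sqrt(3) = 0.45552936
u_B2 = 0.749 / sqrt(2) = 0.52962298
uc = sqrt(0.2876017^2 + 0.45552936^2 + 0.52962298^2) = 0.7554616
U = k * uc = 2.58 * 0.7554616
U = 1.9491

1.9491


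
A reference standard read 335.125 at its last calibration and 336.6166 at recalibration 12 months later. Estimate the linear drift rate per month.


rate = (v2 - v1) / months
= (336.6166 - 335.125) / 12
= 1.4916 / 12
= 0.1243

0.1243


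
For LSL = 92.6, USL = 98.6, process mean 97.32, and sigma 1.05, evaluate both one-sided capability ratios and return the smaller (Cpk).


Cpu = (USL - mean) / (3*sigma) = (98.6 - 97.32) / (3*1.05) = 0.4063
Cpl = (mean - LSL) / (3*sigma) = (97.32 - 92.6) / (3*1.05) = 1.4984
Cpk = min(Cpu, Cpl) = 0.4063

0.4063


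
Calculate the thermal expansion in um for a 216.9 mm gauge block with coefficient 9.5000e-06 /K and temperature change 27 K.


dL = L * alpha * dT
= 216.9 * 9.5000e-06 * 27
= 0.0556349 mm
dL_um = 0.0556349 * 1000 = 55.6349 um

55.6349


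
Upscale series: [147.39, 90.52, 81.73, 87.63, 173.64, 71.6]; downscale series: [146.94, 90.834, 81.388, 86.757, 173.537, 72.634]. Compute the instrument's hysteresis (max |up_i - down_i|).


|147.39 - 146.94| = 0.4500
|90.52 - 90.834| = 0.3140
|81.73 - 81.388| = 0.3420
|87.63 - 86.757| = 0.8730
|173.64 - 173.537| = 0.1030
|71.6 - 72.634| = 1.0340
hysteresis = max(diffs) = 1.0340

1.0340


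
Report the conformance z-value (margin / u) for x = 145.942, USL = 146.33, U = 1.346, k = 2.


u = U / k = 1.346 / 2 = 0.673
margin = |USL - x| = |146.33 - 145.942| = 0.388
z = margin / u = 0.388 / 0.673
z = 0.5765

0.5765


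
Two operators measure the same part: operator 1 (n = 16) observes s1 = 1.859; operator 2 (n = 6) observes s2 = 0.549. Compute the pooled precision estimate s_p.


s_p = sqrt(((n1-1)*s1^2 + (n2-1)*s2^2) / (n1+n2-2))
numerator = (16-1)*1.859^2 + (6-1)*0.549^2 = 51.838215 + 1.507005 = 53.34522
denominator = 16 + 6 - 2 = 20
s_p^2 = 53.34522 / 20 = 2.667261
s_p = sqrt(2.667261) = 1.6332

1.6332


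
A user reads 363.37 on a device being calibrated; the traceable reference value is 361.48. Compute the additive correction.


Correction = standard - reading
= 361.48 - 363.37
= -1.8900

-1.8900


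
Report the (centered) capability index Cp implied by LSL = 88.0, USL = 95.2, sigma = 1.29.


Cp = (USL - LSL) / (6 * sigma)
= (95.2 - 88.0) / (6 * 1.29)
= 7.2000 / 7.7400
= 0.9302

0.9302


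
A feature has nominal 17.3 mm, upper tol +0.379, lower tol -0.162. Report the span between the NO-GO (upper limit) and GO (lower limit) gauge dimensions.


GO = nominal - lower_tol (smallest hole = maximum material condition)
GO = 17.3 - 0.162 = 17.138
NO-GO = nominal + upper_tol (largest hole = least material condition)
NO-GO = 17.3 + 0.379 = 17.679
spread = NO-GO - GO = 17.679 - 17.138 = 0.5410

0.5410


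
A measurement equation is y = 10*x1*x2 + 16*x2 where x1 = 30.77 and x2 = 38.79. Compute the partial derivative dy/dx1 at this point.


y = 10*x1*x2 + 16*x2
dy/dx1 = 10*x2
Evaluate at x2 = 38.79: c1 = 10 * 38.79
c1 = 387.9000

387.9000


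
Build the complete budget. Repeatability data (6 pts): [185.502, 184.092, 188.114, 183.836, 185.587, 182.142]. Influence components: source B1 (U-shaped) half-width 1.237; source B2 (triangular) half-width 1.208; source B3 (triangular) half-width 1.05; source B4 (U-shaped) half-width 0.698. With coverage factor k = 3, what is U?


mean = (185.502 + 184.092 + 188.114 + 183.836 + 185.587 + 182.142) / 6 = 184.8788333
s = sqrt(sum((x - mean)^2)/(n-1)) = 2.0274617
u_A = s / sqrt(n) = 2.0274617 / sqrt(6) = 0.82770777
u_B1 = 1.237 / sqrt(2) = 0.87469109
u_B2 = 1.208 / sqrt(6) = 0.49316393
u_B3 = 1.05 / sqrt(6) = 0.4286607
u_B4 = 0.698 / sqrt(2) = 0.49356053
uc = sqrt(0.82770777^2 + 0.87469109^2 + 0.49316393^2 + 0.4286607^2 + 0.49356053^2) = 1.4562786
U = k * uc = 3 * 1.4562786
U = 4.3688

4.3688


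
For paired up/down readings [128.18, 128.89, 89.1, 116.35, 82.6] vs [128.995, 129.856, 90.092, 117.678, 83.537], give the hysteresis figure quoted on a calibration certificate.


|128.18 - 128.995| = 0.8150
|128.89 - 129.856| = 0.9660
|89.1 - 90.092| = 0.9920
|116.35 - 117.678| = 1.3280
|82.6 - 83.537| = 0.9370
hysteresis = max(diffs) = 1.3280

1.3280


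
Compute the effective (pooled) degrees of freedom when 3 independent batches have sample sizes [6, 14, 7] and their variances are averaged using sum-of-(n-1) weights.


nu = sum_i (n_i - 1)
nu = ((6 - 1) + (14 - 1) + (7 - 1))
nu = 5 + 13 + 6
nu = 24

24


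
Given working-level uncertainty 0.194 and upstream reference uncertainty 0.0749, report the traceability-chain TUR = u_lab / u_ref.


TUR = u_lab / u_ref
= 0.194 / 0.0749
= 2.5901

2.5901


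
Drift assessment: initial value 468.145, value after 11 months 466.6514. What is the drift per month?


rate = (v2 - v1) / months
= (466.6514 - 468.145) / 11
= -1.4936 / 11
= -0.1358

-0.1358


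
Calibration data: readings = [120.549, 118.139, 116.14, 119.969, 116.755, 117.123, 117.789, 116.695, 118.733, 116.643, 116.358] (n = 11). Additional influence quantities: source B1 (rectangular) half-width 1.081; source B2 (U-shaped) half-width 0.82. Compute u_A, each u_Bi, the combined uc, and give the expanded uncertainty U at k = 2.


mean = (120.549 + 118.139 + 116.14 + 119.969 + 116.755 + 117.123 + 117.789 + 116.695 + 118.733 + 116.643 + 116.358) / 11 = 117.7175455
s = sqrt(sum((x - mean)^2)/(n-1)) = 1.4871886
u_A = s / sqrt(n) = 1.4871886 / sqrt(11) = 0.44840423
u_B1 = 1.081 / sqrt(3) = 0.62411564
u_B2 = 0.82 / sqrt(2) = 0.57982756
uc = sqrt(0.44840423^2 + 0.62411564^2 + 0.57982756^2) = 0.96269761
U = k * uc = 2 * 0.96269761
U = 1.9254

1.9254


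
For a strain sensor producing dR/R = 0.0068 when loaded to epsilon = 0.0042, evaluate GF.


GF = (dR/R) / epsilon
= 0.0068 / 0.0042
= 1.6190

1.6190


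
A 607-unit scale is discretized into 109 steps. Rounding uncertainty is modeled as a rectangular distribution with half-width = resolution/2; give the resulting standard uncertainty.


resolution = range / divisions
resolution = 607 / 109 = 5.5688073
u_res = resolution / (2*sqrt(3))
u_res = 5.5688073 / 3.4641016
u_res = 1.6076

1.6076


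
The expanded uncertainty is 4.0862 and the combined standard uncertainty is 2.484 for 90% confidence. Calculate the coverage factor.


k = U / uc
k = 4.0862 / 2.484
k = 1.645

1.645


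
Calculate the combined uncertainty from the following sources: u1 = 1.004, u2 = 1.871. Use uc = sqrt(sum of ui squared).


uc = sqrt(1.004^2 + 1.871^2)
uc = sqrt(4.508657)
uc = 2.1234

2.1234


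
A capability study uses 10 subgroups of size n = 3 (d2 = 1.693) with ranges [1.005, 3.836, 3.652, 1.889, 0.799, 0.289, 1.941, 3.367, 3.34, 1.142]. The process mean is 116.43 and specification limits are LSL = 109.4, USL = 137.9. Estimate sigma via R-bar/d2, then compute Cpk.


R_bar = (1.005 + 3.836 + 3.652 + 1.889 + 0.799 + 0.289 + 1.941 + 3.367 + 3.34 + 1.142) / 10 = 2.126
sigma = R_bar / d2 = 2.126 / 1.693 = 1.255759
Cp = (USL - LSL)/(6*sigma) = (137.9 - 109.4)/(6*1.255759) = 3.7826
Cpu = (137.9 - 116.43)/(3*1.255759) = 5.6991
Cpl = (116.43 - 109.4)/(3*1.255759) = 1.8661
Cpk = min(Cpu, Cpl) = 1.8661

1.8661


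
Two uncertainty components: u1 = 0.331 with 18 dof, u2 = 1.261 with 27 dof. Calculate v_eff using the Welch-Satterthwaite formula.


uc = sqrt(u1^2 + u2^2) = sqrt(0.331^2 + 1.261^2) = 1.3037185
v_eff = uc^4 / (u1^4/v1 + u2^4/v2)
= 1.3037185^4 / (0.331^4/18 + 1.261^4/27)
= 2.8889187 / 0.094314452
v_eff = 30.6307

30.6307


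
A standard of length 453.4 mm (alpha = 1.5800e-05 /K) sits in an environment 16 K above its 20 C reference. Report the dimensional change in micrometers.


dL = L * alpha * dT
= 453.4 * 1.5800e-05 * 16
= 0.1146195 mm
dL_um = 0.1146195 * 1000 = 114.6195 um

114.6195


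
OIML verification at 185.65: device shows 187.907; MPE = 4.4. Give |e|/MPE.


e = indication - reference = 187.907 - 185.65 = 2.2570
|e| = 2.2570
ratio = |e| / MPE = 2.2570 / 4.4
ratio = 0.5130

0.5130


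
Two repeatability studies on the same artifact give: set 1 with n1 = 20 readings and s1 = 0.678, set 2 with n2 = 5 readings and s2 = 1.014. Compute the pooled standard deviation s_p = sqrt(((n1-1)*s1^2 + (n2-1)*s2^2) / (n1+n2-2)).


s_p = sqrt(((n1-1)*s1^2 + (n2-1)*s2^2) / (n1+n2-2))
numerator = (20-1)*0.678^2 + (5-1)*1.014^2 = 8.733996 + 4.112784 = 12.84678
denominator = 20 + 5 - 2 = 23
s_p^2 = 12.84678 / 23 = 0.55855565
s_p = sqrt(0.55855565) = 0.7474

0.7474


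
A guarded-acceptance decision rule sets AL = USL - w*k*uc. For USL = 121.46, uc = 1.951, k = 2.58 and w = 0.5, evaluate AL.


U = k * uc = 2.58 * 1.951 = 5.03358
guard band g = w * U = 0.5 * 5.03358 = 2.51679
AL = USL - g = 121.46 - 2.51679
AL = 118.9432

118.9432


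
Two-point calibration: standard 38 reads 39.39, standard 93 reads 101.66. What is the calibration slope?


slope = (y2 - y1) / (x2 - x1)
= (101.66 - 39.39) / (93 - 38)
= 62.2700 / 55
= 1.1322

1.1322


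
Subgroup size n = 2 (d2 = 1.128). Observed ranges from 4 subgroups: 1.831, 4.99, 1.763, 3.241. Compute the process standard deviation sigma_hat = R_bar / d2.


R_bar = (1.831 + 4.99 + 1.763 + 3.241) / 4
R_bar = 11.825 / 4 = 2.95625
sigma_hat = R_bar / d2 = 2.95625 / 1.128 = 2.6208

2.6208


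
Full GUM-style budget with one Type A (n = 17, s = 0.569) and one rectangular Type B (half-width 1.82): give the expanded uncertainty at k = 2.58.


u_A = s / sqrt(n) = 0.569 / sqrt(17) = 0.13800277
u_B = half_width / sqrt(3) = 1.82 / sqrt(3) = 1.0507775
uc = sqrt(u_A^2 + u_B^2) = sqrt(0.13800277^2 + 1.0507775^2) = 1.059801
U = k * uc = 2.58 * 1.059801
U = 2.7343

2.7343


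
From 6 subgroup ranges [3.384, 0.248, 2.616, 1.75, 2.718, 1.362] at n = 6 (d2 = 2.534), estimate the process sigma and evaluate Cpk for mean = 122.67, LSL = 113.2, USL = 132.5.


R_bar = (3.384 + 0.248 + 2.616 + 1.75 + 2.718 + 1.362) / 6 = 2.013
sigma = R_bar / d2 = 2.013 / 2.534 = 0.79439621
Cp = (USL - LSL)/(6*sigma) = (132.5 - 113.2)/(6*0.79439621) = 4.0492
Cpu = (132.5 - 122.67)/(3*0.79439621) = 4.1247
Cpl = (122.67 - 113.2)/(3*0.79439621) = 3.9737
Cpk = min(Cpu, Cpl) = 3.9737

3.9737


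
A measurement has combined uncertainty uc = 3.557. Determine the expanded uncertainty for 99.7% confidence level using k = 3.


U = k * uc
U = 3 * 3.557
U = 10.6710

10.6710


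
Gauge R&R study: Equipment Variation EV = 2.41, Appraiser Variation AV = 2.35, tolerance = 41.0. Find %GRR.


GRR = sqrt(EV^2 + AV^2) = sqrt(2.41^2 + 2.35^2) = 3.3660957
%GRR = GRR / tol * 100 = 3.3660957 / 41.0 * 100
%GRR = 8.2100

8.2100


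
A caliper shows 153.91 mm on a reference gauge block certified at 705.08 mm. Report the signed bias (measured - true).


Systematic error = measured - true
= 153.91 - 705.08
= -551.1700

-551.1700


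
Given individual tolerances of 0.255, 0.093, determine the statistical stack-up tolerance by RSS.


RSS = sqrt(0.255^2 + 0.093^2)
= sqrt(0.073674)
= 0.2714

0.2714


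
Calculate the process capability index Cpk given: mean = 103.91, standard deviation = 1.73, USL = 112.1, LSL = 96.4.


Cpu = (USL - mean) / (3*sigma) = (112.1 - 103.91) / (3*1.73) = 1.5780
Cpl = (mean - LSL) / (3*sigma) = (103.91 - 96.4) / (3*1.73) = 1.4470
Cpk = min(Cpu, Cpl) = 1.4470

1.4470


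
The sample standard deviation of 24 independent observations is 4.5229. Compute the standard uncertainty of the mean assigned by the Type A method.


u_A = s / sqrt(n)
u_A = 4.5229 / sqrt(24)
u_A = 4.5229 / 4.8989795
u_A = 0.9232

0.9232


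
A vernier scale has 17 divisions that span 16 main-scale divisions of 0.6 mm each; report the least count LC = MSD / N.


LC = MSD / n_div
= 0.6 / 17
= 0.0353

0.0353


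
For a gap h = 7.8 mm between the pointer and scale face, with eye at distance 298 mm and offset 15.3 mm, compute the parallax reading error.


error = h * offset / d
= 7.8 * 15.3 / 298
= 0.4005

0.4005


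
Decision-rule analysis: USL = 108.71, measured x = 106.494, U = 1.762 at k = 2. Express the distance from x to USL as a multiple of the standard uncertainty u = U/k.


u = U / k = 1.762 / 2 = 0.881
margin = |USL - x| = |108.71 - 106.494| = 2.216
z = margin / u = 2.216 / 0.881
z = 2.5153

2.5153


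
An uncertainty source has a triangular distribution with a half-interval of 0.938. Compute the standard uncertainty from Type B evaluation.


u_B = half_width / sqrt(6)
u_B = 0.938 / 2.4494897
u_B = 0.3829

0.3829


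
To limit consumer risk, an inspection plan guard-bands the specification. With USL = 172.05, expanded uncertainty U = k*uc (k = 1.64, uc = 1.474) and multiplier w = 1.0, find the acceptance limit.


U = k * uc = 1.64 * 1.474 = 2.41736
guard band g = w * U = 1.0 * 2.41736 = 2.41736
AL = USL - g = 172.05 - 2.41736
AL = 169.6326

169.6326


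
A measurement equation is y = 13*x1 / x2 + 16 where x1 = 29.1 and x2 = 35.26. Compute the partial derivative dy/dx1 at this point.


y = 13*x1 / x2 + 16
dy/dx1 = 13/x2
Evaluate at x2 = 35.26: c1 = 13 / 35.26
c1 = 0.3687

0.3687


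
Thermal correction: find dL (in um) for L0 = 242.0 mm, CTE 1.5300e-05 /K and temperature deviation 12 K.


dL = L * alpha * dT
= 242.0 * 1.5300e-05 * 12
= 0.0444312 mm
dL_um = 0.0444312 * 1000 = 44.4312 um

44.4312


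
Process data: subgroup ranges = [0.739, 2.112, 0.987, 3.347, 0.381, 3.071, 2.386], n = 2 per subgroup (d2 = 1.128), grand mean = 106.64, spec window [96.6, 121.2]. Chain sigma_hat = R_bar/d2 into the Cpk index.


R_bar = (0.739 + 2.112 + 0.987 + 3.347 + 0.381 + 3.071 + 2.386) / 7 = 1.8604286
sigma = R_bar / d2 = 1.8604286 / 1.128 = 1.6493161
Cp = (USL - LSL)/(6*sigma) = (121.2 - 96.6)/(6*1.6493161) = 2.4859
Cpu = (121.2 - 106.64)/(3*1.6493161) = 2.9426
Cpl = (106.64 - 96.6)/(3*1.6493161) = 2.0291
Cpk = min(Cpu, Cpl) = 2.0291

2.0291


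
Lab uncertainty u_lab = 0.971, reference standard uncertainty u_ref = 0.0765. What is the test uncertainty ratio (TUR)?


TUR = u_lab / u_ref
= 0.971 / 0.0765
= 12.6928

12.6928


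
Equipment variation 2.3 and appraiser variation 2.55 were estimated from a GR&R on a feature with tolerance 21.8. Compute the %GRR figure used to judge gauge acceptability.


GRR = sqrt(EV^2 + AV^2) = sqrt(2.3^2 + 2.55^2) = 3.434021
%GRR = GRR / tol * 100 = 3.434021 / 21.8 * 100
%GRR = 15.7524

15.7524


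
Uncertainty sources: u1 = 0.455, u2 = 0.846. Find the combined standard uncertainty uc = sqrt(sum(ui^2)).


uc = sqrt(0.455^2 + 0.846^2)
uc = sqrt(0.922741)
uc = 0.9606

0.9606


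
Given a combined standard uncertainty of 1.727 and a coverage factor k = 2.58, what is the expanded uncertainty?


U = k * uc
U = 2.58 * 1.727
U = 4.4557

4.4557


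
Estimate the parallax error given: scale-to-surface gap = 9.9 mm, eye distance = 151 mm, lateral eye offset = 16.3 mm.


error = h * offset / d
= 9.9 * 16.3 / 151
= 1.0687

1.0687


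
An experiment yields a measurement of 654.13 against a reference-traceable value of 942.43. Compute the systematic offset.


Systematic error = measured - true
= 654.13 - 942.43
= -288.3000

-288.3000


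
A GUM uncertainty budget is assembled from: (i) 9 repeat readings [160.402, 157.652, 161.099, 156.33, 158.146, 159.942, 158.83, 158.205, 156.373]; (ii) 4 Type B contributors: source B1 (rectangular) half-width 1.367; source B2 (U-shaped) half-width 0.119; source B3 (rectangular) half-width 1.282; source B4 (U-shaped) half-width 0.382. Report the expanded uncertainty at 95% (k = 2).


mean = (160.402 + 157.652 + 161.099 + 156.33 + 158.146 + 159.942 + 158.83 + 158.205 + 156.373) / 9 = 158.5532222
s = sqrt(sum((x - mean)^2)/(n-1)) = 1.6844751
u_A = s / sqrt(n) = 1.6844751 / sqrt(9) = 0.5614917
u_B1 = 1.367 / sqrt(3) = 0.78923782
u_B2 = 0.119 / sqrt(2) = 0.084145707
u_B3 = 1.282 / sqrt(3) = 0.74016305
u_B4 = 0.382 / sqrt(2) = 0.27011479
uc = sqrt(0.5614917^2 + 0.78923782^2 + 0.084145707^2 + 0.74016305^2 + 0.27011479^2) = 1.2514204
U = k * uc = 2 * 1.2514204
U = 2.5028

2.5028


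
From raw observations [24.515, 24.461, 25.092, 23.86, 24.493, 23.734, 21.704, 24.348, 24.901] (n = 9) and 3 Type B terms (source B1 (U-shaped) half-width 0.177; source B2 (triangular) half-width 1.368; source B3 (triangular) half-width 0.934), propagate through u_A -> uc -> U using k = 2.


mean = (24.515 + 24.461 + 25.092 + 23.86 + 24.493 + 23.734 + 21.704 + 24.348 + 24.901) / 9 = 24.12311111
s = sqrt(sum((x - mean)^2)/(n-1)) = 1.0044731
u_A = s / sqrt(n) = 1.0044731 / sqrt(9) = 0.33482437
u_B1 = 0.177 / sqrt(2) = 0.1251579
u_B2 = 1.368 / sqrt(6) = 0.55848366
u_B3 = 0.934 / sqrt(6) = 0.3813039
uc = sqrt(0.33482437^2 + 0.1251579^2 + 0.55848366^2 + 0.3813039^2) = 0.76489772
U = k * uc = 2 * 0.76489772
U = 1.5298

1.5298


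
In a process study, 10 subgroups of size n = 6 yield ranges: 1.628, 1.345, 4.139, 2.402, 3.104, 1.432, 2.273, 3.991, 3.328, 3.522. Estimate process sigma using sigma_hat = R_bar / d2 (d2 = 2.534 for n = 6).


R_bar = (1.628 + 1.345 + 4.139 + 2.402 + 3.104 + 1.432 + 2.273 + 3.991 + 3.328 + 3.522) / 10
R_bar = 27.164 / 10 = 2.7164
sigma_hat = R_bar / d2 = 2.7164 / 2.534 = 1.0720

1.0720


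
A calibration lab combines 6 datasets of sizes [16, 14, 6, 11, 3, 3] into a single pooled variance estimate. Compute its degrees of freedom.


nu = sum_i (n_i - 1)
nu = ((16 - 1) + (14 - 1) + (6 - 1) + (11 - 1) + (3 - 1) + (3 - 1))
nu = 15 + 13 + 5 + 10 + 2 + 2
nu = 47

47


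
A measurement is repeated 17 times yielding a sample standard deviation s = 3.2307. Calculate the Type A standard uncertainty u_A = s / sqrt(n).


u_A = s / sqrt(n)
u_A = 3.2307 / sqrt(17)
u_A = 3.2307 / 4.1231056
u_A = 0.7836

0.7836


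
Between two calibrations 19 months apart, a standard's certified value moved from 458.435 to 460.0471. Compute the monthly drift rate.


rate = (v2 - v1) / months
= (460.0471 - 458.435) / 19
= 1.6121 / 19
= 0.0848

0.0848


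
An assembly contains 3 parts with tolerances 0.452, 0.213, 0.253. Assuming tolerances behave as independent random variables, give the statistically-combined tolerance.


RSS = sqrt(0.452^2 + 0.213^2 + 0.253^2)
= sqrt(0.313682)
= 0.5601

0.5601


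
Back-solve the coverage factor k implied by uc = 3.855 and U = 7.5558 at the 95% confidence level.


k = U / uc
k = 7.5558 / 3.855
k = 1.96

1.96


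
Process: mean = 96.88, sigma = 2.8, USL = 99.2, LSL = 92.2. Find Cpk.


Cpu = (USL - mean) / (3*sigma) = (99.2 - 96.88) / (3*2.8) = 0.2762
Cpl = (mean - LSL) / (3*sigma) = (96.88 - 92.2) / (3*2.8) = 0.5571
Cpk = min(Cpu, Cpl) = 0.2762

0.2762


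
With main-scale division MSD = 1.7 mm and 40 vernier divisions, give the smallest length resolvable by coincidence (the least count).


LC = MSD / n_div
= 1.7 / 40
= 0.0425

0.0425


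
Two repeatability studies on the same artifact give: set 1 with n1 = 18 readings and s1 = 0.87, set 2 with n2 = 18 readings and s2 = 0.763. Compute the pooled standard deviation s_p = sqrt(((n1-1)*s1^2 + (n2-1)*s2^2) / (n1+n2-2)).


s_p = sqrt(((n1-1)*s1^2 + (n2-1)*s2^2) / (n1+n2-2))
numerator = (18-1)*0.87^2 + (18-1)*0.763^2 = 12.8673 + 9.896873 = 22.764173
denominator = 18 + 18 - 2 = 34
s_p^2 = 22.764173 / 34 = 0.6695345
s_p = sqrt(0.6695345) = 0.8183

0.8183


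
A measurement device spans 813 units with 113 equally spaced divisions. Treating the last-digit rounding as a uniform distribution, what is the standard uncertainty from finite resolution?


resolution = range / divisions
resolution = 813 / 113 = 7.1946903
u_res = resolution / (2*sqrt(3))
u_res = 7.1946903 / 3.4641016
u_res = 2.0769

2.0769


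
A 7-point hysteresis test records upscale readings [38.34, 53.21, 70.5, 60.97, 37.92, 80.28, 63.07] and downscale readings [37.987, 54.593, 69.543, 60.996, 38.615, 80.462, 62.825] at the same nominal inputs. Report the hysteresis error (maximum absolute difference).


|38.34 - 37.987| = 0.3530
|53.21 - 54.593| = 1.3830
|70.5 - 69.543| = 0.9570
|60.97 - 60.996| = 0.0260
|37.92 - 38.615| = 0.6950
|80.28 - 80.462| = 0.1820
|63.07 - 62.825| = 0.2450
hysteresis = max(diffs) = 1.3830

1.3830


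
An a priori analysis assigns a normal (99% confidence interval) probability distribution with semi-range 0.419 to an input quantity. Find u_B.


u_B = half_width / 2.576
u_B = 0.419 / 2.576
u_B = 0.1627

0.1627


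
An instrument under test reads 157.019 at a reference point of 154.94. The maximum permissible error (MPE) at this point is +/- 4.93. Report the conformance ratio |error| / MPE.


e = indication - reference = 157.019 - 154.94 = 2.0790
|e| = 2.0790
ratio = |e| / MPE = 2.0790 / 4.93
ratio = 0.4217

0.4217


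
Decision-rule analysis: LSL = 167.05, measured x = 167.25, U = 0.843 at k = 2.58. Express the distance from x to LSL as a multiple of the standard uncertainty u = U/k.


u = U / k = 0.843 / 2.58 = 0.32674419
margin = |LSL - x| = |167.05 - 167.25| = 0.2
z = margin / u = 0.2 / 0.32674419
z = 0.6121

0.6121


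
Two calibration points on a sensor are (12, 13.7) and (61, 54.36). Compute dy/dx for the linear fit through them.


slope = (y2 - y1) / (x2 - x1)
= (54.36 - 13.7) / (61 - 12)
= 40.6600 / 49
= 0.8298

0.8298


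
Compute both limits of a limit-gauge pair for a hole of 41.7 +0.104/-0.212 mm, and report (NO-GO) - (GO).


GO = nominal - lower_tol (smallest hole = maximum material condition)
GO = 41.7 - 0.212 = 41.488
NO-GO = nominal + upper_tol (largest hole = least material condition)
NO-GO = 41.7 + 0.104 = 41.804
spread = NO-GO - GO = 41.804 - 41.488 = 0.3160

0.3160


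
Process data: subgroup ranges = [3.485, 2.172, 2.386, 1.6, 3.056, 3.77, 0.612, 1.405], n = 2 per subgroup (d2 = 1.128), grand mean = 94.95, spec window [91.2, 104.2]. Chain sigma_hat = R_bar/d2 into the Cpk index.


R_bar = (3.485 + 2.172 + 2.386 + 1.6 + 3.056 + 3.77 + 0.612 + 1.405) / 8 = 2.31075
sigma = R_bar / d2 = 2.31075 / 1.128 = 2.0485372
Cp = (USL - LSL)/(6*sigma) = (104.2 - 91.2)/(6*2.0485372) = 1.0577
Cpu = (104.2 - 94.95)/(3*2.0485372) = 1.5051
Cpl = (94.95 - 91.2)/(3*2.0485372) = 0.6102
Cpk = min(Cpu, Cpl) = 0.6102

0.6102


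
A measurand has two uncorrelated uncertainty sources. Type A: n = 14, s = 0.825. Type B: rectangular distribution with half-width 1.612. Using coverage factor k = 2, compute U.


u_A = s / sqrt(n) = 0.825 / sqrt(14) = 0.22049052
u_B = half_width / sqrt(3) = 1.612 / sqrt(3) = 0.93068863
uc = sqrt(u_A^2 + u_B^2) = sqrt(0.22049052^2 + 0.93068863^2) = 0.95645041
U = k * uc = 2 * 0.95645041
U = 1.9129

1.9129


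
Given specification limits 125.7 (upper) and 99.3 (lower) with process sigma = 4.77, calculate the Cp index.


Cp = (USL - LSL) / (6 * sigma)
= (125.7 - 99.3) / (6 * 4.77)
= 26.4000 / 28.6200
= 0.9224

0.9224


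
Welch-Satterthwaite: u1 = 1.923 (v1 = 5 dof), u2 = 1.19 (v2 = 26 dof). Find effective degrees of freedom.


uc = sqrt(u1^2 + u2^2) = sqrt(1.923^2 + 1.19^2) = 2.2614219
v_eff = uc^4 / (u1^4/v1 + u2^4/v2)
= 2.2614219^4 / (1.923^4/5 + 1.19^4/26)
= 26.153293 / 2.8120642
v_eff = 9.3004

9.3004


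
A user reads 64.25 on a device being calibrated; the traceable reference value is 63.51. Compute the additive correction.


Correction = standard - reading
= 63.51 - 64.25
= -0.7400

-0.7400


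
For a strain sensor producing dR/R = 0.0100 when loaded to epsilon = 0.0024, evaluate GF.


GF = (dR/R) / epsilon
= 0.0100 / 0.0024
= 4.1667

4.1667


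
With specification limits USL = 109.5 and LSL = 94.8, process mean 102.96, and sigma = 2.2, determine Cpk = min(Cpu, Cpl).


Cpu = (USL - mean) / (3*sigma) = (109.5 - 102.96) / (3*2.2) = 0.9909
Cpl = (mean - LSL) / (3*sigma) = (102.96 - 94.8) / (3*2.2) = 1.2364
Cpk = min(Cpu, Cpl) = 0.9909

0.9909


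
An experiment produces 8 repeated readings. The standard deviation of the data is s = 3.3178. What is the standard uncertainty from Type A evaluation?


u_A = s / sqrt(n)
u_A = 3.3178 / sqrt(8)
u_A = 3.3178 / 2.8284271
u_A = 1.1730

1.1730


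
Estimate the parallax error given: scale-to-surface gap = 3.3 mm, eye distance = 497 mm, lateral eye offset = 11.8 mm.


error = h * offset / d
= 3.3 * 11.8 / 497
= 0.0784

0.0784


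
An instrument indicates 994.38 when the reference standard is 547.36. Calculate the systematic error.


Systematic error = measured - true
= 994.38 - 547.36
= 447.0200

447.0200


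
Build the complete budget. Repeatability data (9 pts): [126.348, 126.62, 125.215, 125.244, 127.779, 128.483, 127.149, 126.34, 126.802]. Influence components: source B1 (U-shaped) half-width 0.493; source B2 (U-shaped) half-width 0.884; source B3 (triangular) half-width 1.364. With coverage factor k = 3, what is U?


mean = (126.348 + 126.62 + 125.215 + 125.244 + 127.779 + 128.483 + 127.149 + 126.34 + 126.802) / 9 = 126.6644444
s = sqrt(sum((x - mean)^2)/(n-1)) = 1.0682358
u_A = s / sqrt(n) = 1.0682358 / sqrt(9) = 0.3560786
u_B1 = 0.493 / sqrt(2) = 0.34860364
u_B2 = 0.884 / sqrt(2) = 0.62508239
u_B3 = 1.364 / sqrt(6) = 0.55685067
uc = sqrt(0.3560786^2 + 0.34860364^2 + 0.62508239^2 + 0.55685067^2) = 0.97423156
U = k * uc = 3 * 0.97423156
U = 2.9227

2.9227


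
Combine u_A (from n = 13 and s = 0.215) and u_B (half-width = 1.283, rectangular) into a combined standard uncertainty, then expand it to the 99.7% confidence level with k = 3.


u_A = s / sqrt(n) = 0.215 / sqrt(13) = 0.059630271
u_B = half_width / sqrt(3) = 1.283 / sqrt(3) = 0.7407404
uc = sqrt(u_A^2 + u_B^2) = sqrt(0.059630271^2 + 0.7407404^2) = 0.74313667
U = k * uc = 3 * 0.74313667
U = 2.2294

2.2294


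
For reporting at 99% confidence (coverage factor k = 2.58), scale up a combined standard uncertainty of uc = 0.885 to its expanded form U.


U = k * uc
U = 2.58 * 0.885
U = 2.2833

2.2833


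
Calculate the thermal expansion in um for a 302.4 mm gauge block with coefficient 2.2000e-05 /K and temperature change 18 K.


dL = L * alpha * dT
= 302.4 * 2.2000e-05 * 18
= 0.1197504 mm
dL_um = 0.1197504 * 1000 = 119.7504 um

119.7504


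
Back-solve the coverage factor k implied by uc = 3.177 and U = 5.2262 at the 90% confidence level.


k = U / uc
k = 5.2262 / 3.177
k = 1.645

1.645


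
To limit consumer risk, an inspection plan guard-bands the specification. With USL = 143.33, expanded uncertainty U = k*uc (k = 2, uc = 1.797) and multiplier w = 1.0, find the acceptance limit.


U = k * uc = 2 * 1.797 = 3.594
guard band g = w * U = 1.0 * 3.594 = 3.594
AL = USL - g = 143.33 - 3.594
AL = 139.7360

139.7360


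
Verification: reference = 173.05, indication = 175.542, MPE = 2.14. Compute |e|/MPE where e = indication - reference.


e = indication - reference = 175.542 - 173.05 = 2.4920
|e| = 2.4920
ratio = |e| / MPE = 2.4920 / 2.14
ratio = 1.1645

1.1645


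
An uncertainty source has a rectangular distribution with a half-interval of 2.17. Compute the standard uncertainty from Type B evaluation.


u_B = half_width / sqrt(3)
u_B = 2.17 / 1.7320508
u_B = 1.2529

1.2529


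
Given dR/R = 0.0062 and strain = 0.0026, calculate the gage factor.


GF = (dR/R) / epsilon
= 0.0062 / 0.0026
= 2.3846

2.3846


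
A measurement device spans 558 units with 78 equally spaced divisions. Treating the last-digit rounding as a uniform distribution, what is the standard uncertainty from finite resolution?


resolution = range / divisions
resolution = 558 / 78 = 7.1538462
u_res = resolution / (2*sqrt(3))
u_res = 7.1538462 / 3.4641016
u_res = 2.0651

2.0651


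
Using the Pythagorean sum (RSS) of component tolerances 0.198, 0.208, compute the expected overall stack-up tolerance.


RSS = sqrt(0.198^2 + 0.208^2)
= sqrt(0.082468)
= 0.2872

0.2872


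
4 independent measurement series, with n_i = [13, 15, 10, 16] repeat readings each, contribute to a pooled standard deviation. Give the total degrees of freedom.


nu = sum_i (n_i - 1)
nu = ((13 - 1) + (15 - 1) + (10 - 1) + (16 - 1))
nu = 12 + 14 + 9 + 15
nu = 50

50


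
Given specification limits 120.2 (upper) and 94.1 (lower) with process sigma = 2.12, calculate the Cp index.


Cp = (USL - LSL) / (6 * sigma)
= (120.2 - 94.1) / (6 * 2.12)
= 26.1000 / 12.7200
= 2.0519

2.0519


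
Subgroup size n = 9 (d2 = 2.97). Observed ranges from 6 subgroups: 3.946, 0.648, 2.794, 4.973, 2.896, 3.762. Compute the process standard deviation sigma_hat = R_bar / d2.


R_bar = (3.946 + 0.648 + 2.794 + 4.973 + 2.896 + 3.762) / 6
R_bar = 19.019 / 6 = 3.1698333
sigma_hat = R_bar / d2 = 3.1698333 / 2.97 = 1.0673

1.0673


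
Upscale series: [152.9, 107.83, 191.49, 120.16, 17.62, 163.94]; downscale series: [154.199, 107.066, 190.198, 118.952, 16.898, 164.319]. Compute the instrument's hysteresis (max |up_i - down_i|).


|152.9 - 154.199| = 1.2990
|107.83 - 107.066| = 0.7640
|191.49 - 190.198| = 1.2920
|120.16 - 118.952| = 1.2080
|17.62 - 16.898| = 0.7220
|163.94 - 164.319| = 0.3790
hysteresis = max(diffs) = 1.2990

1.2990
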